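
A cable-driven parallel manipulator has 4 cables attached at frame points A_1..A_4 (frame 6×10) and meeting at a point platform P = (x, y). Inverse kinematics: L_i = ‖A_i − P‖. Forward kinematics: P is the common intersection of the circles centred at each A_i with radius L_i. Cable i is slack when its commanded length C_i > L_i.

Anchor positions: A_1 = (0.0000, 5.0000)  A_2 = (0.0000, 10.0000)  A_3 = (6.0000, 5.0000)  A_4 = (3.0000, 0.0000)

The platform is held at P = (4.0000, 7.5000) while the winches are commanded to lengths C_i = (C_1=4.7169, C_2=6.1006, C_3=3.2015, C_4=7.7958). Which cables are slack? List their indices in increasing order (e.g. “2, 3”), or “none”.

2, 4

i=1: geometric 4.7170 vs commanded 4.7169 ⇒ taut
i=2: geometric 4.7170 vs commanded 6.1006 ⇒ slack
i=3: geometric 3.2016 vs commanded 3.2015 ⇒ taut
i=4: geometric 7.5664 vs commanded 7.7958 ⇒ slack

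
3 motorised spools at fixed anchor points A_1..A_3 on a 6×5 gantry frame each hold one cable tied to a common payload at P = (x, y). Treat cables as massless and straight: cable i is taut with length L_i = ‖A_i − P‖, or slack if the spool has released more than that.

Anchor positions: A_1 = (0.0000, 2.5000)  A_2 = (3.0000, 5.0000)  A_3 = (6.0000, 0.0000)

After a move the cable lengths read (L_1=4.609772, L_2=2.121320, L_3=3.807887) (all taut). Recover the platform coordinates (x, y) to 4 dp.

expand ‖A_i−P‖²=L_i² and subtract eq 1 (k_i ≔ ‖A_i‖²−L_i²)
k_1 = 0.0000+6.2500−21.2500 = -15.0000
eq1−eq2 → [-6.0000  -5.0000]·P = -44.5000
eq1−eq3 → [-12.0000  5.0000]·P = -36.5000
2×2 solve → P = (4.5000, 3.5000)

(4.5000, 3.5000)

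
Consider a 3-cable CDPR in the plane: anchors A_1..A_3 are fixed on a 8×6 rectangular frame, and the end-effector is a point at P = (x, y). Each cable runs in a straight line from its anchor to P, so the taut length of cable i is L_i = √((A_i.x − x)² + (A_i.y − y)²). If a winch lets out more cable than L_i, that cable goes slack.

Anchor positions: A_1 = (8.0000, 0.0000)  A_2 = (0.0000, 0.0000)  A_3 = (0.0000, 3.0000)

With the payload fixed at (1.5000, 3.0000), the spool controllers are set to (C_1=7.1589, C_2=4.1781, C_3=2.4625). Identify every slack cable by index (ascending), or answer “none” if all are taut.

2, 3

i=1: geometric 7.1589 vs commanded 7.1589 ⇒ taut
i=2: geometric 3.3541 vs commanded 4.1781 ⇒ slack
i=3: geometric 1.5000 vs commanded 2.4625 ⇒ slack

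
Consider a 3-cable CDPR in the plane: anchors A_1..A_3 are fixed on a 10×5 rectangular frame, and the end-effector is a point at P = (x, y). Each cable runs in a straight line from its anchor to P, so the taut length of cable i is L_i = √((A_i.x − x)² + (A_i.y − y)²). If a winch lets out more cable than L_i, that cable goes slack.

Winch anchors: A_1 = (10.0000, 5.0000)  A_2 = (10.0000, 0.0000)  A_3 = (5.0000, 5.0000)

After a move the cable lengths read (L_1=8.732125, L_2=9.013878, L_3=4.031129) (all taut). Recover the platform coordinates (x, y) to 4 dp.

expand ‖A_i−P‖²=L_i² and subtract eq 1 (q_i ≔ ‖A_i‖²−L_i²)
q_1 = 100.0000+25.0000−76.2500 = 48.7500
eq1−eq2 → [0.0000  10.0000]·P = 30.0000
eq1−eq3 → [10.0000  0.0000]·P = 15.0000
2×2 solve → P = (1.5000, 3.0000)

(1.5000, 3.0000)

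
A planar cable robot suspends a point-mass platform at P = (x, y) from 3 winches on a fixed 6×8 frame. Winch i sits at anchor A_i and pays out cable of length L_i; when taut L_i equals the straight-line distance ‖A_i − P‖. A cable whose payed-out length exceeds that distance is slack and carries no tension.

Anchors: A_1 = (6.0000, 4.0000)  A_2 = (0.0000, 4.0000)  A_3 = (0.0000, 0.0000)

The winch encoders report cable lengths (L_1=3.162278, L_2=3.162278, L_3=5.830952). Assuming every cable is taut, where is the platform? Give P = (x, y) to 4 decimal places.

each cable: (A_i−P)·(A_i−P) = L_i²; let q_i = ‖A_i‖²−L_i²
q_1 = 36.0000+16.0000−10.0000 = 42.0000
row 1: 12.0000x + 0.0000y = 36.0000  (q_2=6.0000)
row 2: 12.0000x + 8.0000y = 76.0000  (q_3=-34.0000)
Cramer on rows 1–2 → x = 3.0000, y = 5.0000

(3.0000, 5.0000)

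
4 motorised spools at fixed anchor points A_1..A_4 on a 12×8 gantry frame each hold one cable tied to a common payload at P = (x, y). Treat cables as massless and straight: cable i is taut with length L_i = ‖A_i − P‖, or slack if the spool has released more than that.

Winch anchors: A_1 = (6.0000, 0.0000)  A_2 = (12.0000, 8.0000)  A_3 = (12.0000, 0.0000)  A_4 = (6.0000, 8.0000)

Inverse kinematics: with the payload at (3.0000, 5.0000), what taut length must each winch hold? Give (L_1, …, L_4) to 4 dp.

(5.8310, 9.4868, 10.2956, 4.2426)

cable 1: Δx=3.0000, Δy=-5.0000; L_1 = √(Δx²+Δy²) = 5.8310
cable 2: Δx=9.0000, Δy=3.0000; L_2 = √(Δx²+Δy²) = 9.4868
cable 3: Δx=9.0000, Δy=-5.0000; L_3 = √(Δx²+Δy²) = 10.2956
cable 4: Δx=3.0000, Δy=3.0000; L_4 = √(Δx²+Δy²) = 4.2426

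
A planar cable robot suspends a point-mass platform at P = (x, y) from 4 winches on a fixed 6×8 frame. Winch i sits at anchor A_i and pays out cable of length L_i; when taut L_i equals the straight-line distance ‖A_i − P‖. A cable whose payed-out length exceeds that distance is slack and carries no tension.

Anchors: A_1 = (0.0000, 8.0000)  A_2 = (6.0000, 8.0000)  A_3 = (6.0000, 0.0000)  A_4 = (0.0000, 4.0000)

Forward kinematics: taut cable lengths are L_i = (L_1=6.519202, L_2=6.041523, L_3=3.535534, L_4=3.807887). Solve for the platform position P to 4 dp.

each cable: (A_i−P)·(A_i−P) = L_i²; let q_i = ‖A_i‖²−L_i²
q_1 = 0.0000+64.0000−42.5000 = 21.5000
row 1: -12.0000x + 0.0000y = -42.0000  (q_2=63.5000)
row 2: -12.0000x + 16.0000y = -2.0000  (q_3=23.5000)
row 3: 0.0000x + 8.0000y = 20.0000  (q_4=1.5000)
Cramer on rows 1–2 → x = 3.5000, y = 2.5000
check cable 4: ‖A_4−P‖² = 14.5000 ≈ L_4² = 14.5000 ✓

(3.5000, 2.5000)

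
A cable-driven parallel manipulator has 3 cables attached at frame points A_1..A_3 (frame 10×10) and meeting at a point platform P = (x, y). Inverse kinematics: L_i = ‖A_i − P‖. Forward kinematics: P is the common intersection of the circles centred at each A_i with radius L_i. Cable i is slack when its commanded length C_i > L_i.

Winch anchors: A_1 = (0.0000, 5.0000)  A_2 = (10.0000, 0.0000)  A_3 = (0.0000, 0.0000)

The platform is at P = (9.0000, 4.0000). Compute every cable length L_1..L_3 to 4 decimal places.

(9.0554, 4.1231, 9.8489)

cable 1: Δx=-9.0000, Δy=1.0000; L_1 = √(Δx²+Δy²) = 9.0554
cable 2: Δx=1.0000, Δy=-4.0000; L_2 = √(Δx²+Δy²) = 4.1231
cable 3: Δx=-9.0000, Δy=-4.0000; L_3 = √(Δx²+Δy²) = 9.8489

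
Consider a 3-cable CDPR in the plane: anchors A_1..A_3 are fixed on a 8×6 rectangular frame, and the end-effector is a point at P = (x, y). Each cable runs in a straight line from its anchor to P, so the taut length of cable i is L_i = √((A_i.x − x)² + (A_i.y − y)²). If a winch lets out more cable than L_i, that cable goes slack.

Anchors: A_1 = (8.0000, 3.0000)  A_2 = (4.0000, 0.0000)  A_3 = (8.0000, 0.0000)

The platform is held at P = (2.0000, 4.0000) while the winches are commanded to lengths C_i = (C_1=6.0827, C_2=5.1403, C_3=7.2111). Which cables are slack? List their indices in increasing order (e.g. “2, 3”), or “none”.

2

i=1: geometric 6.0828 vs commanded 6.0827 ⇒ taut
i=2: geometric 4.4721 vs commanded 5.1403 ⇒ slack
i=3: geometric 7.2111 vs commanded 7.2111 ⇒ taut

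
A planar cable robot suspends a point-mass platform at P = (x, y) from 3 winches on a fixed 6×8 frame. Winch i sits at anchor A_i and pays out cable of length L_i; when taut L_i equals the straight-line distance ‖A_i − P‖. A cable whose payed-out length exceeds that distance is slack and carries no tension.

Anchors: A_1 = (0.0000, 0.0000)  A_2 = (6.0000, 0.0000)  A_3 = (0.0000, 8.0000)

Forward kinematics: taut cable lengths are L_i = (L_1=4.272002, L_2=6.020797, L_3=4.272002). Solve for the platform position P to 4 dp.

each cable: (A_i−P)·(A_i−P) = L_i²; let q_i = ‖A_i‖²−L_i²
q_1 = 0.0000+0.0000−18.2500 = -18.2500
row 1: -12.0000x + 0.0000y = -18.0000  (q_2=-0.2500)
row 2: 0.0000x − 16.0000y = -64.0000  (q_3=45.7500)
Cramer on rows 1–2 → x = 1.5000, y = 4.0000

(1.5000, 4.0000)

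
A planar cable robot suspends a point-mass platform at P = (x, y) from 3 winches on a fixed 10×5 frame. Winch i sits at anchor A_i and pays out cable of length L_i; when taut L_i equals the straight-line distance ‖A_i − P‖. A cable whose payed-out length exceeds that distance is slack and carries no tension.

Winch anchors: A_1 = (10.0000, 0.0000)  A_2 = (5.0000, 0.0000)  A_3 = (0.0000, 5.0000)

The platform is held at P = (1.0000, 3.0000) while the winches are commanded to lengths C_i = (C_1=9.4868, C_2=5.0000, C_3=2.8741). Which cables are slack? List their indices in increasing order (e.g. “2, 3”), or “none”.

3

i=1: geometric 9.4868 vs commanded 9.4868 ⇒ taut
i=2: geometric 5.0000 vs commanded 5.0000 ⇒ taut
i=3: geometric 2.2361 vs commanded 2.8741 ⇒ slack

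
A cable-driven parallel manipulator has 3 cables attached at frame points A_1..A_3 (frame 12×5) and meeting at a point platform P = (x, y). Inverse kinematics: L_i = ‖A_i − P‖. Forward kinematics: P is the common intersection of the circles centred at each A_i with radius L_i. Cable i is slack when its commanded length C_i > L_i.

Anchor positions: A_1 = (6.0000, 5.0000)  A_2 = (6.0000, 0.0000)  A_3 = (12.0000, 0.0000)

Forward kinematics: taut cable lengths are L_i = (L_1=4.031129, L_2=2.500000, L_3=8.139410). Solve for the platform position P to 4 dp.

(4.0000, 1.5000)

each cable: (A_i−P)·(A_i−P) = L_i²; let k_i = ‖A_i‖²−L_i²
k_1 = 36.0000+25.0000−16.2500 = 44.7500
row 1: 0.0000x + 10.0000y = 15.0000  (k_2=29.7500)
row 2: -12.0000x + 10.0000y = -33.0000  (k_3=77.7500)
Cramer on rows 1–2 → x = 4.0000, y = 1.5000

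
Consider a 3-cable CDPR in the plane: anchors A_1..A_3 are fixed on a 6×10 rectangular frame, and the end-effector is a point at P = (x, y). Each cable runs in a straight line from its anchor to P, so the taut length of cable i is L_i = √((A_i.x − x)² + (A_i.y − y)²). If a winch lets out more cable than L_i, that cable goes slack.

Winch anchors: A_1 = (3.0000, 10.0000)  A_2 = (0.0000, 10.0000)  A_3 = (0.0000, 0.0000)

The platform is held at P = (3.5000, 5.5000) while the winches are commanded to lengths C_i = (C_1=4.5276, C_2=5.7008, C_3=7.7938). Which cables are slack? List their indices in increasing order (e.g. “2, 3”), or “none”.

3

cable 1: √((-0.5000)²+(4.5000)²)=4.5277, C_1=4.5276: taut
cable 2: √((-3.5000)²+(4.5000)²)=5.7009, C_2=5.7008: taut
cable 3: √((-3.5000)²+(-5.5000)²)=6.5192, C_3=7.7938: slack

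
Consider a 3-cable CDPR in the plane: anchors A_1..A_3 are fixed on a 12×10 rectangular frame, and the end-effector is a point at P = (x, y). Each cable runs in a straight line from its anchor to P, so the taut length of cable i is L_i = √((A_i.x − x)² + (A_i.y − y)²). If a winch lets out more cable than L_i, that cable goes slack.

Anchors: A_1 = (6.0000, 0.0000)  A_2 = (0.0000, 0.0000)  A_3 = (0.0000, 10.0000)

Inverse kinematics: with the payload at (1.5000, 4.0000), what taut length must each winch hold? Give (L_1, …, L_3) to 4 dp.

(6.0208, 4.2720, 6.1847)

cable 1: Δx=4.5000, Δy=-4.0000; L_1 = √(Δx²+Δy²) = 6.0208
cable 2: Δx=-1.5000, Δy=-4.0000; L_2 = √(Δx²+Δy²) = 4.2720
cable 3: Δx=-1.5000, Δy=6.0000; L_3 = √(Δx²+Δy²) = 6.1847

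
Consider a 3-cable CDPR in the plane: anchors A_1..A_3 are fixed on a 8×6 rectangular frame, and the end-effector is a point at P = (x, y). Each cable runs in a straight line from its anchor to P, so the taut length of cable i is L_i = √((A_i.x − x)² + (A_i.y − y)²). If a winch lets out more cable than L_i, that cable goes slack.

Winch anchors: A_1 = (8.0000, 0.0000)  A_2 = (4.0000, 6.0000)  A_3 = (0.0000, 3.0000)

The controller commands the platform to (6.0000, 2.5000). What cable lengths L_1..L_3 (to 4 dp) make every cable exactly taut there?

(3.2016, 4.0311, 6.0208)

L_1 = √((8.0000−6.0000)² + (0.0000−2.5000)²) = 3.2016
L_2 = √((4.0000−6.0000)² + (6.0000−2.5000)²) = 4.0311
L_3 = √((0.0000−6.0000)² + (3.0000−2.5000)²) = 6.0208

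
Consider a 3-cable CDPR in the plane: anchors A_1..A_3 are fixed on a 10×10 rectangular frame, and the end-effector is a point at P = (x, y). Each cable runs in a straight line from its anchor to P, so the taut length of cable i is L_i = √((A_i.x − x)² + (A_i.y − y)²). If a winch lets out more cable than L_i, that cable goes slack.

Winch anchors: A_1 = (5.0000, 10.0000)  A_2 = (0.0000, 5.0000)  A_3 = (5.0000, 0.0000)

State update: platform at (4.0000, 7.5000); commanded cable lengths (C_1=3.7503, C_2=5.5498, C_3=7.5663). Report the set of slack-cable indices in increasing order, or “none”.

cable 1: L_1 = ‖A_1−P‖ = 2.6926;  C_1 = 3.7503 → slack
cable 2: L_2 = ‖A_2−P‖ = 4.7170;  C_2 = 5.5498 → slack
cable 3: L_3 = ‖A_3−P‖ = 7.5664;  C_3 = 7.5663 → taut

1, 2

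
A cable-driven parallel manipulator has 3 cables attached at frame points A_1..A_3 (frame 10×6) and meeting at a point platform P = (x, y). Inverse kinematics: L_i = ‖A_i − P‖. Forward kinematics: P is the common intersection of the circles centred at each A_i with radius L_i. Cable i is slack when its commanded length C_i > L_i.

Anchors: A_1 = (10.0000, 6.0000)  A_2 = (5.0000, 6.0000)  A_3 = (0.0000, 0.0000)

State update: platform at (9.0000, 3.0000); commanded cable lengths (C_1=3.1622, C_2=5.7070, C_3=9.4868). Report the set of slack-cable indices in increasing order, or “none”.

2

cable 1: L_1 = ‖A_1−P‖ = 3.1623;  C_1 = 3.1622 → taut
cable 2: L_2 = ‖A_2−P‖ = 5.0000;  C_2 = 5.7070 → slack
cable 3: L_3 = ‖A_3−P‖ = 9.4868;  C_3 = 9.4868 → taut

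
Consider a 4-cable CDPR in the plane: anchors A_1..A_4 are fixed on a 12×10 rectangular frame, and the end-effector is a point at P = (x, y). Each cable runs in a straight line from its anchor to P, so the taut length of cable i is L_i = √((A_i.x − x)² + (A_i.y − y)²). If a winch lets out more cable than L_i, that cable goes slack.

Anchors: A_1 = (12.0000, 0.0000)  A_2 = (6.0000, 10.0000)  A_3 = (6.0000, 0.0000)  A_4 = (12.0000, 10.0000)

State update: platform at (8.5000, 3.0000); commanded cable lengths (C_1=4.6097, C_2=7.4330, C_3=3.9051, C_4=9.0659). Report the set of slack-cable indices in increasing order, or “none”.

4

cable 1: L_1 = ‖A_1−P‖ = 4.6098;  C_1 = 4.6097 → taut
cable 2: L_2 = ‖A_2−P‖ = 7.4330;  C_2 = 7.4330 → taut
cable 3: L_3 = ‖A_3−P‖ = 3.9051;  C_3 = 3.9051 → taut
cable 4: L_4 = ‖A_4−P‖ = 7.8262;  C_4 = 9.0659 → slack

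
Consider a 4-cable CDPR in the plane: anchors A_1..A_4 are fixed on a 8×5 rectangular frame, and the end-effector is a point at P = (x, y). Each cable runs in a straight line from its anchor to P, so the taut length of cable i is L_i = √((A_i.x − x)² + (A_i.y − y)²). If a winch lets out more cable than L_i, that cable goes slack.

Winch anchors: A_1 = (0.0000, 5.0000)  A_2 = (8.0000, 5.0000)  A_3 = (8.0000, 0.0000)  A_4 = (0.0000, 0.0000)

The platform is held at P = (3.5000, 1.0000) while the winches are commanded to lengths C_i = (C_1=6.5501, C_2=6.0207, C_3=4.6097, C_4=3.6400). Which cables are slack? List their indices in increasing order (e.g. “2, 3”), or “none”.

cable 1: L_1 = ‖A_1−P‖ = 5.3151;  C_1 = 6.5501 → slack
cable 2: L_2 = ‖A_2−P‖ = 6.0208;  C_2 = 6.0207 → taut
cable 3: L_3 = ‖A_3−P‖ = 4.6098;  C_3 = 4.6097 → taut
cable 4: L_4 = ‖A_4−P‖ = 3.6401;  C_4 = 3.6400 → taut

1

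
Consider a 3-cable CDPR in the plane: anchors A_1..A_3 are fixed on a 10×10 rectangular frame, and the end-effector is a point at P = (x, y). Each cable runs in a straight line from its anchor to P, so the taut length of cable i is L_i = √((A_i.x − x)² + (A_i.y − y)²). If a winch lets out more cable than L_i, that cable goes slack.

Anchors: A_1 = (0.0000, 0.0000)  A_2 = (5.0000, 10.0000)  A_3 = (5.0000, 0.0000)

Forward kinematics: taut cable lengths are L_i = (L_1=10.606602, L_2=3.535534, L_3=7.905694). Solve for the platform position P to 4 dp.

each cable: (A_i−P)·(A_i−P) = L_i²; let k_i = ‖A_i‖²−L_i²
k_1 = 0.0000+0.0000−112.5000 = -112.5000
row 1: -10.0000x − 20.0000y = -225.0000  (k_2=112.5000)
row 2: -10.0000x + 0.0000y = -75.0000  (k_3=-37.5000)
Cramer on rows 1–2 → x = 7.5000, y = 7.5000

(7.5000, 7.5000)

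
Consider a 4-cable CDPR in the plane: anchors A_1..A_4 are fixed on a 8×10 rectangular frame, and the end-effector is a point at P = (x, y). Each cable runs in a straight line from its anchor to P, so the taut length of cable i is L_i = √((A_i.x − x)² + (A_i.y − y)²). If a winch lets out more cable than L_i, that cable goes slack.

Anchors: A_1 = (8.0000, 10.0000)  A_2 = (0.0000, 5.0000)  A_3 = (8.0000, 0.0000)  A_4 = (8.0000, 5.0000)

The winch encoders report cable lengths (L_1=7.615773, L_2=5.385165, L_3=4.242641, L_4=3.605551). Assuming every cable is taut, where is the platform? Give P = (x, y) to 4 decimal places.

(5.0000, 3.0000)

each cable: (A_i−P)·(A_i−P) = L_i²; let q_i = ‖A_i‖²−L_i²
q_1 = 64.0000+100.0000−58.0000 = 106.0000
row 1: 16.0000x + 10.0000y = 110.0000  (q_2=-4.0000)
row 2: 0.0000x + 20.0000y = 60.0000  (q_3=46.0000)
row 3: 0.0000x + 10.0000y = 30.0000  (q_4=76.0000)
Cramer on rows 1–2 → x = 5.0000, y = 3.0000
check cable 4: ‖A_4−P‖² = 13.0000 ≈ L_4² = 13.0000 ✓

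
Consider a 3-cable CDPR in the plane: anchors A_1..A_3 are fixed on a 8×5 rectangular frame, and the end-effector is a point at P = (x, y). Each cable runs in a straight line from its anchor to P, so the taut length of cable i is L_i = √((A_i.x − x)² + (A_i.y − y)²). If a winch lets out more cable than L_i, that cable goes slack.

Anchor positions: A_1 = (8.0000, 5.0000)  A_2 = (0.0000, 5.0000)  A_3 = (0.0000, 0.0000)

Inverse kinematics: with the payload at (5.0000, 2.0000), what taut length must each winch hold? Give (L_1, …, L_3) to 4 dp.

(4.2426, 5.8310, 5.3852)

cable 1: Δx=3.0000, Δy=3.0000; L_1 = √(Δx²+Δy²) = 4.2426
cable 2: Δx=-5.0000, Δy=3.0000; L_2 = √(Δx²+Δy²) = 5.8310
cable 3: Δx=-5.0000, Δy=-2.0000; L_3 = √(Δx²+Δy²) = 5.3852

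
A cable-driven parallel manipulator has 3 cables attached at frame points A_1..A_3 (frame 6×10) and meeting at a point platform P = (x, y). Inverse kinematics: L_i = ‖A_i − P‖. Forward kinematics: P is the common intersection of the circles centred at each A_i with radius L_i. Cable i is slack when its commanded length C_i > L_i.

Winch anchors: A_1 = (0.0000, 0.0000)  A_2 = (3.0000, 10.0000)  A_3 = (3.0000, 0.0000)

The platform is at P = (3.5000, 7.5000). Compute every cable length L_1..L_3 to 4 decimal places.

L_1 = √((0.0000−3.5000)² + (0.0000−7.5000)²) = 8.2765
L_2 = √((3.0000−3.5000)² + (10.0000−7.5000)²) = 2.5495
L_3 = √((3.0000−3.5000)² + (0.0000−7.5000)²) = 7.5166

(8.2765, 2.5495, 7.5166)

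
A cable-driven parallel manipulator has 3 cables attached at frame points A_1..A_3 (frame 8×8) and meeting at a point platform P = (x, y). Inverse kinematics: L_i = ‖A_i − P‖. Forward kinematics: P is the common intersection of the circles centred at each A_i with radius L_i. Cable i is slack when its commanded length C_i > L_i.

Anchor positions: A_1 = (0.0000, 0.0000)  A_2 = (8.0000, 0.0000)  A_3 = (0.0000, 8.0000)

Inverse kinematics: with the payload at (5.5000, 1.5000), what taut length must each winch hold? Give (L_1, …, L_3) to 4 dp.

L_1 = √((0.0000−5.5000)² + (0.0000−1.5000)²) = 5.7009
L_2 = √((8.0000−5.5000)² + (0.0000−1.5000)²) = 2.9155
L_3 = √((0.0000−5.5000)² + (8.0000−1.5000)²) = 8.5147

(5.7009, 2.9155, 8.5147)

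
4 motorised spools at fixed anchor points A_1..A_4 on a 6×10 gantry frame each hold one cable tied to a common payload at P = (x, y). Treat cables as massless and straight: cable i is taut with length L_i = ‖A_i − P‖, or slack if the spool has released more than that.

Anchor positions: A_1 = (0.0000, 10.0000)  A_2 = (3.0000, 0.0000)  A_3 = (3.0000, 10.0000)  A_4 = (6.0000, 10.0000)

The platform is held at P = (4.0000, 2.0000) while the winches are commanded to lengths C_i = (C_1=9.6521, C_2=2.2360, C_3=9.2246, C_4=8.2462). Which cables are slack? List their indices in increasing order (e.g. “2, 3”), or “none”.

cable 1: L_1 = ‖A_1−P‖ = 8.9443;  C_1 = 9.6521 → slack
cable 2: L_2 = ‖A_2−P‖ = 2.2361;  C_2 = 2.2360 → taut
cable 3: L_3 = ‖A_3−P‖ = 8.0623;  C_3 = 9.2246 → slack
cable 4: L_4 = ‖A_4−P‖ = 8.2462;  C_4 = 8.2462 → taut

1, 3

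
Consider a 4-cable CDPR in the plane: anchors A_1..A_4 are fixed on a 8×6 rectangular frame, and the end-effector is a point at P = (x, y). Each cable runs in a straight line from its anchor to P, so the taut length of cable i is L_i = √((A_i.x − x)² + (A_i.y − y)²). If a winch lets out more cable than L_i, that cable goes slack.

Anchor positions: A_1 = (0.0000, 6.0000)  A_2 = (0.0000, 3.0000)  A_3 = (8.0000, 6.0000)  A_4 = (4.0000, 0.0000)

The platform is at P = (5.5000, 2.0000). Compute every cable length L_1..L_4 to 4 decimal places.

(6.8007, 5.5902, 4.7170, 2.5000)

L_1: Δ = A_1−P = (-5.5000, 4.0000) → ‖Δ‖ = √46.2500 = 6.8007
L_2: Δ = A_2−P = (-5.5000, 1.0000) → ‖Δ‖ = √31.2500 = 5.5902
L_3: Δ = A_3−P = (2.5000, 4.0000) → ‖Δ‖ = √22.2500 = 4.7170
L_4: Δ = A_4−P = (-1.5000, -2.0000) → ‖Δ‖ = √6.2500 = 2.5000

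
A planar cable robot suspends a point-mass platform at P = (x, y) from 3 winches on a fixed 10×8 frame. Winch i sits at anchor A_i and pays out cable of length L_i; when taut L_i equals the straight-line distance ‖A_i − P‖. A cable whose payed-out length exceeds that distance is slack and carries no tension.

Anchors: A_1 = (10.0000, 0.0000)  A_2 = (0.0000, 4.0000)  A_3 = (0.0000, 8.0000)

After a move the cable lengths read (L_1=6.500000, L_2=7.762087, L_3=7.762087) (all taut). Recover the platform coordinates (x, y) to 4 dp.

each cable: (A_i−P)·(A_i−P) = L_i²; let c_i = ‖A_i‖²−L_i²
c_1 = 100.0000+0.0000−42.2500 = 57.7500
row 1: 20.0000x − 8.0000y = 102.0000  (c_2=-44.2500)
row 2: 20.0000x − 16.0000y = 54.0000  (c_3=3.7500)
Cramer on rows 1–2 → x = 7.5000, y = 6.0000

(7.5000, 6.0000)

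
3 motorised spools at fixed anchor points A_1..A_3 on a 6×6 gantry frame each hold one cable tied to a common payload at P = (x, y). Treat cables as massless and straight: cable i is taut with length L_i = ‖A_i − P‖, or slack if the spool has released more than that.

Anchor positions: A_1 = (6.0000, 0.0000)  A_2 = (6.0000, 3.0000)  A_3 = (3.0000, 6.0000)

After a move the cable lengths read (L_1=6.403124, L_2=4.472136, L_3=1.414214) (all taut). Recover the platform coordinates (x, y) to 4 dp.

circle eqns → linear via eq_j − eq_1; set q_j = A_j·A_j − L_j²
q_1 = 36.0000+0.0000−41.0000 = -5.0000
0.0000·x − 6.0000·y = q_1−q_2 = -30.0000
6.0000·x − 12.0000·y = q_1−q_3 = -48.0000
solve first two rows → x=2.0000, y=5.0000

(2.0000, 5.0000)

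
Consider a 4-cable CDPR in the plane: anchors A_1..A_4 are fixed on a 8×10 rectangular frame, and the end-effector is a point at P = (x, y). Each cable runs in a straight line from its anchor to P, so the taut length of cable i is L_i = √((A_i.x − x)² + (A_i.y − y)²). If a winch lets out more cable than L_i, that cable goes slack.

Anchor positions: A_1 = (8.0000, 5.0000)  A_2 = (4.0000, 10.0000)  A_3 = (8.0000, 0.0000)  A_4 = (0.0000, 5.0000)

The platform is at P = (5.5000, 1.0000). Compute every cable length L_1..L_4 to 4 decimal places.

cable 1: Δx=2.5000, Δy=4.0000; L_1 = √(Δx²+Δy²) = 4.7170
cable 2: Δx=-1.5000, Δy=9.0000; L_2 = √(Δx²+Δy²) = 9.1241
cable 3: Δx=2.5000, Δy=-1.0000; L_3 = √(Δx²+Δy²) = 2.6926
cable 4: Δx=-5.5000, Δy=4.0000; L_4 = √(Δx²+Δy²) = 6.8007

(4.7170, 9.1241, 2.6926, 6.8007)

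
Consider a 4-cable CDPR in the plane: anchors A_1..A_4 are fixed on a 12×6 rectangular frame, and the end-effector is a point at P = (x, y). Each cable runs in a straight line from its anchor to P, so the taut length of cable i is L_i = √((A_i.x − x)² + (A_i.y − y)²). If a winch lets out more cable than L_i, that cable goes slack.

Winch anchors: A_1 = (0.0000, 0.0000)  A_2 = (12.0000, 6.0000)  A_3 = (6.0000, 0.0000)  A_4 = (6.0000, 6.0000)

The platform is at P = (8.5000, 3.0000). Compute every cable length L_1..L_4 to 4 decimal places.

cable 1: Δx=-8.5000, Δy=-3.0000; L_1 = √(Δx²+Δy²) = 9.0139
cable 2: Δx=3.5000, Δy=3.0000; L_2 = √(Δx²+Δy²) = 4.6098
cable 3: Δx=-2.5000, Δy=-3.0000; L_3 = √(Δx²+Δy²) = 3.9051
cable 4: Δx=-2.5000, Δy=3.0000; L_4 = √(Δx²+Δy²) = 3.9051

(9.0139, 4.6098, 3.9051, 3.9051)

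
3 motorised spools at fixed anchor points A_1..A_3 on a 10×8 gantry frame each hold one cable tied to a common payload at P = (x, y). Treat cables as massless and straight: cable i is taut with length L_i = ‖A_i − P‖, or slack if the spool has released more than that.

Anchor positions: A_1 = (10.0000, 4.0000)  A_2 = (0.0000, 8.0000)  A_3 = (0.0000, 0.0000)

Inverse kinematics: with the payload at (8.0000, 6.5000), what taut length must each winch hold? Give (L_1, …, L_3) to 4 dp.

L_1: Δ = A_1−P = (2.0000, -2.5000) → ‖Δ‖ = √10.2500 = 3.2016
L_2: Δ = A_2−P = (-8.0000, 1.5000) → ‖Δ‖ = √66.2500 = 8.1394
L_3: Δ = A_3−P = (-8.0000, -6.5000) → ‖Δ‖ = √106.2500 = 10.3078

(3.2016, 8.1394, 10.3078)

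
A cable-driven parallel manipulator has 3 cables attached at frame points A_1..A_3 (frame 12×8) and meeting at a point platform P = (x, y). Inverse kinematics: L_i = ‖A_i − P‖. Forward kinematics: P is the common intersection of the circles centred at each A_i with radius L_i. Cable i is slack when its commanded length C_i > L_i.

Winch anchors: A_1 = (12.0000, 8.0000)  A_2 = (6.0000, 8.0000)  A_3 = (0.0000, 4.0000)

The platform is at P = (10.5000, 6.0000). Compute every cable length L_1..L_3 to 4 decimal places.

(2.5000, 4.9244, 10.6888)

L_1 = √((12.0000−10.5000)² + (8.0000−6.0000)²) = 2.5000
L_2 = √((6.0000−10.5000)² + (8.0000−6.0000)²) = 4.9244
L_3 = √((0.0000−10.5000)² + (4.0000−6.0000)²) = 10.6888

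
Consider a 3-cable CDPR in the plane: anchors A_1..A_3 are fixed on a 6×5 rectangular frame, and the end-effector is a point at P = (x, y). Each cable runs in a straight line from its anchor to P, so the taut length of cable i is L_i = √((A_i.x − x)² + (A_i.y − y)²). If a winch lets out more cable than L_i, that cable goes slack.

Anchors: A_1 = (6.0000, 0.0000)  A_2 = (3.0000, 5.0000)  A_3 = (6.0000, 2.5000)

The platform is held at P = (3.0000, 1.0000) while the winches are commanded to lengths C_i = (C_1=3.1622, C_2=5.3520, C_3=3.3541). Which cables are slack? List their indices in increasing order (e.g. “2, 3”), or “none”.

2

i=1: geometric 3.1623 vs commanded 3.1622 ⇒ taut
i=2: geometric 4.0000 vs commanded 5.3520 ⇒ slack
i=3: geometric 3.3541 vs commanded 3.3541 ⇒ taut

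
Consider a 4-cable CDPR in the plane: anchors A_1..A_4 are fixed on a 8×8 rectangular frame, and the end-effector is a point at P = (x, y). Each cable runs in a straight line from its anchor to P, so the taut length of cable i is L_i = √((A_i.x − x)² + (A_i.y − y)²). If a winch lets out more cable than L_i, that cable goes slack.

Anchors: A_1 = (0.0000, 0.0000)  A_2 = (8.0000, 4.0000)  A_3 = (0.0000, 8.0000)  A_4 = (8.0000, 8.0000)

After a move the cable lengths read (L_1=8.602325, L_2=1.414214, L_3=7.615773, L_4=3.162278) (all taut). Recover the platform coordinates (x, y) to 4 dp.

(7.0000, 5.0000)

expand ‖A_i−P‖²=L_i² and subtract eq 1 (c_i ≔ ‖A_i‖²−L_i²)
c_1 = 0.0000+0.0000−74.0000 = -74.0000
eq1−eq2 → [-16.0000  -8.0000]·P = -152.0000
eq1−eq3 → [0.0000  -16.0000]·P = -80.0000
eq1−eq4 → [-16.0000  -16.0000]·P = -192.0000
2×2 solve → P = (7.0000, 5.0000)
check cable 4: ‖A_4−P‖² = 10.0000 ≈ L_4² = 10.0000 ✓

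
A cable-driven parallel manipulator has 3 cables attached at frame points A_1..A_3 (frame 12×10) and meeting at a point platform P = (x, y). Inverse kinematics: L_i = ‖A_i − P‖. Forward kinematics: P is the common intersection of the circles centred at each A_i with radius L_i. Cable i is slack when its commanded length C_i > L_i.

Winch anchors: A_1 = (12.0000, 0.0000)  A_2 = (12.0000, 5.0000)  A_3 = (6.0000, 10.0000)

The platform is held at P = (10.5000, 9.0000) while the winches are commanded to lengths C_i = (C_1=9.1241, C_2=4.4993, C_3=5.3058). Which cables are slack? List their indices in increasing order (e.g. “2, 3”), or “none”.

2, 3

cable 1: L_1 = ‖A_1−P‖ = 9.1241;  C_1 = 9.1241 → taut
cable 2: L_2 = ‖A_2−P‖ = 4.2720;  C_2 = 4.4993 → slack
cable 3: L_3 = ‖A_3−P‖ = 4.6098;  C_3 = 5.3058 → slack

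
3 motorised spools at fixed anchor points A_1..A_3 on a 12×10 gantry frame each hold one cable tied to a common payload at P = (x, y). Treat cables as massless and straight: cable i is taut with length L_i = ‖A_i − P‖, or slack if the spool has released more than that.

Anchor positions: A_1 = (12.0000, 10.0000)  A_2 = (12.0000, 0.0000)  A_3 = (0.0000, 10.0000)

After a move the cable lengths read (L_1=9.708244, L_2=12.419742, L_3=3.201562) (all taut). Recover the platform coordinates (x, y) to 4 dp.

(2.5000, 8.0000)

expand ‖A_i−P‖²=L_i² and subtract eq 1 (k_i ≔ ‖A_i‖²−L_i²)
k_1 = 144.0000+100.0000−94.2500 = 149.7500
eq1−eq2 → [0.0000  20.0000]·P = 160.0000
eq1−eq3 → [24.0000  0.0000]·P = 60.0000
2×2 solve → P = (2.5000, 8.0000)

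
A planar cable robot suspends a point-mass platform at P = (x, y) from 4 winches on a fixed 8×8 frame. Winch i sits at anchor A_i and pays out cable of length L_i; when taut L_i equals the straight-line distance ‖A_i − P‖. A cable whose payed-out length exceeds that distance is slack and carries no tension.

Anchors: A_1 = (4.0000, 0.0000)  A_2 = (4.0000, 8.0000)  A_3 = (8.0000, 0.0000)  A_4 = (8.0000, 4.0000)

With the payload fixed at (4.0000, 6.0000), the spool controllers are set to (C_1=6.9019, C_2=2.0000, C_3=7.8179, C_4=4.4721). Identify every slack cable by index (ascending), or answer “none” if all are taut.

1, 3

i=1: geometric 6.0000 vs commanded 6.9019 ⇒ slack
i=2: geometric 2.0000 vs commanded 2.0000 ⇒ taut
i=3: geometric 7.2111 vs commanded 7.8179 ⇒ slack
i=4: geometric 4.4721 vs commanded 4.4721 ⇒ taut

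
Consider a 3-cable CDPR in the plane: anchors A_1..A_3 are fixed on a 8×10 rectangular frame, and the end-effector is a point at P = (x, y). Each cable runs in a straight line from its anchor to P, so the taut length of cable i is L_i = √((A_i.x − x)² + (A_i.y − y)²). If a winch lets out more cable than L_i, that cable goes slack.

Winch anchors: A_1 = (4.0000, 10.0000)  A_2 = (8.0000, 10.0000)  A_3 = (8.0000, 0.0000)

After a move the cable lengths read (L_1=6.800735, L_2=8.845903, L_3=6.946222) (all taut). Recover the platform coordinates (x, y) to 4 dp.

(2.0000, 3.5000)

circle eqns → linear via eq_j − eq_1; set k_j = A_j·A_j − L_j²
k_1 = 16.0000+100.0000−46.2500 = 69.7500
-8.0000·x + 0.0000·y = k_1−k_2 = -16.0000
-8.0000·x + 20.0000·y = k_1−k_3 = 54.0000
solve first two rows → x=2.0000, y=3.5000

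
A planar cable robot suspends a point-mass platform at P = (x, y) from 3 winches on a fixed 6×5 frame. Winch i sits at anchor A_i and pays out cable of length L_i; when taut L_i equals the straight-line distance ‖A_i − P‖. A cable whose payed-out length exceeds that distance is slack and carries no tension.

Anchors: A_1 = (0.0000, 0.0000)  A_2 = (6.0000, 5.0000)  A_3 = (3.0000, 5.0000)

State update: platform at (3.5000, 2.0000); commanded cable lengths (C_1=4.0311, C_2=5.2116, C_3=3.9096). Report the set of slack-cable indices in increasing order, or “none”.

2, 3

cable 1: L_1 = ‖A_1−P‖ = 4.0311;  C_1 = 4.0311 → taut
cable 2: L_2 = ‖A_2−P‖ = 3.9051;  C_2 = 5.2116 → slack
cable 3: L_3 = ‖A_3−P‖ = 3.0414;  C_3 = 3.9096 → slack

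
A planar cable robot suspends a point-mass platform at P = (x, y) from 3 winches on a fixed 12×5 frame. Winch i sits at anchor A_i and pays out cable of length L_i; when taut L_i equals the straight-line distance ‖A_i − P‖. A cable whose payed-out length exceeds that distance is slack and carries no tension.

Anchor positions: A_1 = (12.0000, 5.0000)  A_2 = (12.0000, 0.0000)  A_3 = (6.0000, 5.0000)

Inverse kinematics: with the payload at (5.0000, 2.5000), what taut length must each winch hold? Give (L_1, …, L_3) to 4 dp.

cable 1: Δx=7.0000, Δy=2.5000; L_1 = √(Δx²+Δy²) = 7.4330
cable 2: Δx=7.0000, Δy=-2.5000; L_2 = √(Δx²+Δy²) = 7.4330
cable 3: Δx=1.0000, Δy=2.5000; L_3 = √(Δx²+Δy²) = 2.6926

(7.4330, 7.4330, 2.6926)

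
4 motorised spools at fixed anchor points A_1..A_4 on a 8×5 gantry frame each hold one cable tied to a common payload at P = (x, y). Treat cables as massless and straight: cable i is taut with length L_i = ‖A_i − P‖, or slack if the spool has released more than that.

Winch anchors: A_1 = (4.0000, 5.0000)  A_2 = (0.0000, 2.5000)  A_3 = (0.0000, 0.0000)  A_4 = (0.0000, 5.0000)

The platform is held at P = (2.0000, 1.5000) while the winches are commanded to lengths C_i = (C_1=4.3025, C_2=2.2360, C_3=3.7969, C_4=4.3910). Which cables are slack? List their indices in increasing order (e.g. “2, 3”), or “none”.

i=1: geometric 4.0311 vs commanded 4.3025 ⇒ slack
i=2: geometric 2.2361 vs commanded 2.2360 ⇒ taut
i=3: geometric 2.5000 vs commanded 3.7969 ⇒ slack
i=4: geometric 4.0311 vs commanded 4.3910 ⇒ slack

1, 3, 4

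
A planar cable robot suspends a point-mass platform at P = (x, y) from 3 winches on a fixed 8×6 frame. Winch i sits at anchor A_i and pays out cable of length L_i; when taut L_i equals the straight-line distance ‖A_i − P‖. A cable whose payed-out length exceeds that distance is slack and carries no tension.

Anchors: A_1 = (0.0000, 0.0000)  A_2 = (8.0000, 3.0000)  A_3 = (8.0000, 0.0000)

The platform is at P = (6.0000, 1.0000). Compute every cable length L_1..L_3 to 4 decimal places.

(6.0828, 2.8284, 2.2361)

L_1: Δ = A_1−P = (-6.0000, -1.0000) → ‖Δ‖ = √37.0000 = 6.0828
L_2: Δ = A_2−P = (2.0000, 2.0000) → ‖Δ‖ = √8.0000 = 2.8284
L_3: Δ = A_3−P = (2.0000, -1.0000) → ‖Δ‖ = √5.0000 = 2.2361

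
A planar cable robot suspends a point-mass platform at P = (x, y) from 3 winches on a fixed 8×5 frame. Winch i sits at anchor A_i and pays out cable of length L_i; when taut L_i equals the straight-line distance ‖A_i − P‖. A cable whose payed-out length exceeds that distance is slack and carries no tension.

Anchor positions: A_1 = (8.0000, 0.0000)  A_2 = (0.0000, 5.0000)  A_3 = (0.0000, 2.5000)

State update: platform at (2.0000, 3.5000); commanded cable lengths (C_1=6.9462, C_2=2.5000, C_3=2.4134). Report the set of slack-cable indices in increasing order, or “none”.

i=1: geometric 6.9462 vs commanded 6.9462 ⇒ taut
i=2: geometric 2.5000 vs commanded 2.5000 ⇒ taut
i=3: geometric 2.2361 vs commanded 2.4134 ⇒ slack

3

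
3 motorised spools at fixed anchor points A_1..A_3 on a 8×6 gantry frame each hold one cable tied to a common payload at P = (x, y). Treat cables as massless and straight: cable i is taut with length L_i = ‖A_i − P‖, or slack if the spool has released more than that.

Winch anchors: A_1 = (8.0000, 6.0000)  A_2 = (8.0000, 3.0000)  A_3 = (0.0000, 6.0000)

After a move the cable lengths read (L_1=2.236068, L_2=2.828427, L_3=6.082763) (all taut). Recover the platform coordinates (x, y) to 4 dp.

circle eqns → linear via eq_j − eq_1; set c_j = A_j·A_j − L_j²
c_1 = 64.0000+36.0000−5.0000 = 95.0000
0.0000·x + 6.0000·y = c_1−c_2 = 30.0000
16.0000·x + 0.0000·y = c_1−c_3 = 96.0000
solve first two rows → x=6.0000, y=5.0000

(6.0000, 5.0000)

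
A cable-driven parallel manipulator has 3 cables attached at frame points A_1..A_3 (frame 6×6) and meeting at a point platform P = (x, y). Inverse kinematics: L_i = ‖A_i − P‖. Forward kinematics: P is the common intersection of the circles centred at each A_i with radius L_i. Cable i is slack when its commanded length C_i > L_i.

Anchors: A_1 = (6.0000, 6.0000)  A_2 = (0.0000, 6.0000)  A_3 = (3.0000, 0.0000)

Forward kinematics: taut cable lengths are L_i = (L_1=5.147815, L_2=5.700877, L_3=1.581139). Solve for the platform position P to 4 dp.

(3.5000, 1.5000)

expand ‖A_i−P‖²=L_i² and subtract eq 1 (c_i ≔ ‖A_i‖²−L_i²)
c_1 = 36.0000+36.0000−26.5000 = 45.5000
eq1−eq2 → [12.0000  0.0000]·P = 42.0000
eq1−eq3 → [6.0000  12.0000]·P = 39.0000
2×2 solve → P = (3.5000, 1.5000)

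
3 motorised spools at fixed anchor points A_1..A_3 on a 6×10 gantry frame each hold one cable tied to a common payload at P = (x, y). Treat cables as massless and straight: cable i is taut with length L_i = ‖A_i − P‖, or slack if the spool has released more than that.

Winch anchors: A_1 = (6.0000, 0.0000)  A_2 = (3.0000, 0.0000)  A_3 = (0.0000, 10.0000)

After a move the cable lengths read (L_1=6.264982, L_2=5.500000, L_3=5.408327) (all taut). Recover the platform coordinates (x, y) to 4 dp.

(3.0000, 5.5000)

expand ‖A_i−P‖²=L_i² and subtract eq 1 (q_i ≔ ‖A_i‖²−L_i²)
q_1 = 36.0000+0.0000−39.2500 = -3.2500
eq1−eq2 → [6.0000  0.0000]·P = 18.0000
eq1−eq3 → [12.0000  -20.0000]·P = -74.0000
2×2 solve → P = (3.0000, 5.5000)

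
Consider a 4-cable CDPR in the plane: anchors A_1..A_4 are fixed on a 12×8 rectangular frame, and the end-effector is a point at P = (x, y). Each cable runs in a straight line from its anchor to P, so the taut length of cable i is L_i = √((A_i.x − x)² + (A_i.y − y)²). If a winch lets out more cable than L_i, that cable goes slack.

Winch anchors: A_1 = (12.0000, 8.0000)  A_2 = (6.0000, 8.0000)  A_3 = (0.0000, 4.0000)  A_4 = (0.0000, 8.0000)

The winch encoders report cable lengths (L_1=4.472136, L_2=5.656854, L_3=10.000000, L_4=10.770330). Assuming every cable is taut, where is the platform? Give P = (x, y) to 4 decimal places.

expand ‖A_i−P‖²=L_i² and subtract eq 1 (c_i ≔ ‖A_i‖²−L_i²)
c_1 = 144.0000+64.0000−20.0000 = 188.0000
eq1−eq2 → [12.0000  0.0000]·P = 120.0000
eq1−eq3 → [24.0000  8.0000]·P = 272.0000
eq1−eq4 → [24.0000  0.0000]·P = 240.0000
2×2 solve → P = (10.0000, 4.0000)
check cable 4: ‖A_4−P‖² = 116.0000 ≈ L_4² = 116.0000 ✓

(10.0000, 4.0000)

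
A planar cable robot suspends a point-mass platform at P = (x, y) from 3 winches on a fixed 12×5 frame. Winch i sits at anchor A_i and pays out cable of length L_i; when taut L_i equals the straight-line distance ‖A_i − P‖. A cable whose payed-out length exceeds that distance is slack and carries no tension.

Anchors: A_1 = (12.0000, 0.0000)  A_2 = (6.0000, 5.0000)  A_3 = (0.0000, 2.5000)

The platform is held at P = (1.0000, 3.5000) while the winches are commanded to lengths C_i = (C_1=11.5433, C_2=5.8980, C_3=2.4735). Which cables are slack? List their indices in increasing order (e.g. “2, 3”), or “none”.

i=1: geometric 11.5434 vs commanded 11.5433 ⇒ taut
i=2: geometric 5.2202 vs commanded 5.8980 ⇒ slack
i=3: geometric 1.4142 vs commanded 2.4735 ⇒ slack

2, 3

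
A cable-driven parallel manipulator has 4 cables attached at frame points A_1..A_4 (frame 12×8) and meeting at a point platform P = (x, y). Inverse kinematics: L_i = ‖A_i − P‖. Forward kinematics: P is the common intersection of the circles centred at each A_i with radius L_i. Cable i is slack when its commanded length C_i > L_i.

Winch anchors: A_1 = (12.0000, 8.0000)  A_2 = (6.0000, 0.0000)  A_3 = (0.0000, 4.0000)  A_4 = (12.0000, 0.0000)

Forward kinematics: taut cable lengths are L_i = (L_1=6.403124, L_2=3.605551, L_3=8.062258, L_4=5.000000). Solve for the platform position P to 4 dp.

expand ‖A_i−P‖²=L_i² and subtract eq 1 (k_i ≔ ‖A_i‖²−L_i²)
k_1 = 144.0000+64.0000−41.0000 = 167.0000
eq1−eq2 → [12.0000  16.0000]·P = 144.0000
eq1−eq3 → [24.0000  8.0000]·P = 216.0000
eq1−eq4 → [0.0000  16.0000]·P = 48.0000
2×2 solve → P = (8.0000, 3.0000)
check cable 4: ‖A_4−P‖² = 25.0000 ≈ L_4² = 25.0000 ✓

(8.0000, 3.0000)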